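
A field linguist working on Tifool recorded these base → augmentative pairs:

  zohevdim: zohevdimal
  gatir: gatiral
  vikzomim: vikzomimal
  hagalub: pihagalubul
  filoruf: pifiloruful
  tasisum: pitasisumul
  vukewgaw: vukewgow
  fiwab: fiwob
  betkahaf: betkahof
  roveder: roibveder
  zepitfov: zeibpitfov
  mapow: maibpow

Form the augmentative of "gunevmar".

zohevdim and tasisum both end in -m yet inflect differently (zohevdimal, pitasisumul), so the final letter is not what conditions the rule; the last vowel is.
"gunevmar" has last vowel 'a'. The stems whose last vowel is 'a' (vukewgaw → vukewgow, fiwab → fiwob, betkahaf → betkahof) change the last vowel to 'o'.
The other patterns: stems whose last vowel is 'i' add -al; stems whose last vowel is 'u' add pi- … -ul around the stem; stems whose last vowel is 'e' or 'o' insert -ib- after the first vowel.
So gunevmar → gunevmor.

gunevmor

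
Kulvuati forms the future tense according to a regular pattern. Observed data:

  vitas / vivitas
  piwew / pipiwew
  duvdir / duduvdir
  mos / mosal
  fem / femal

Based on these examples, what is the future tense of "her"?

heral

"her" has 1 vowel. The stems with 1 vowel (mos → mosal, fem → femal) add -al.
The other pattern: stems with 2 vowels repeat the first consonant+vowel as a prefix.
So her → heral.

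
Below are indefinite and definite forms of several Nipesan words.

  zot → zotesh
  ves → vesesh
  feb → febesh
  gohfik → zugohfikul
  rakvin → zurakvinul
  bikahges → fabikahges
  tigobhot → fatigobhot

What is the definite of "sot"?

sotesh

ves and bikahges both end in -s yet inflect differently (vesesh, fabikahges), so the final letter is not what conditions the rule; the number of vowels is.
"sot" has 1 vowel. The stems with 1 vowel (zot → zotesh, ves → vesesh, feb → febesh) add -esh.
The other patterns: stems with 2 vowels add zu- … -ul around the stem; stems with 3 vowels add the prefix fa-.
So sot → sotesh.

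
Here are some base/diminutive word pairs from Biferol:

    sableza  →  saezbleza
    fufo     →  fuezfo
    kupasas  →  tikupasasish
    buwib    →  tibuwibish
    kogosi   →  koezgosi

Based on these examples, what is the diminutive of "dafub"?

sableza and kupasas both have last vowel 'a' yet inflect differently (saezbleza, tikupasasish), so the last vowel is not what conditions the rule; whether the stem ends in a vowel or a consonant is.
"dafub" ends in a consonant. The stems ending in a consonant (kupasas → tikupasasish, buwib → tibuwibish) add ti- … -ish around the stem.
So dafub → tidafubish.

tidafubish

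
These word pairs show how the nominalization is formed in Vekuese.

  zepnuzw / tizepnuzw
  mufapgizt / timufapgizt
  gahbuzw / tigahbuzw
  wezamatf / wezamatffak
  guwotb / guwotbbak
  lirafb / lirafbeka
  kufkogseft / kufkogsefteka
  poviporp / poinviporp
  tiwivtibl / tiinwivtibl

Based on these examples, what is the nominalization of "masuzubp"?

guwotb and lirafb both end in -b yet inflect differently (guwotbbak, lirafbeka), so the final letter is not what conditions the rule; the second-to-last letter is.
"masuzubp" has second-to-last letter 'b'. The one such stem in the data (tiwivtibl → tiinwivtibl) inserts -in- after the first vowel (as does poviporp), so the same rule applies.
The other patterns: stems whose second-to-last letter is 'z' add the prefix ti-; stems whose second-to-last letter is 't' double the final consonant and add -ak; stems whose second-to-last letter is 'f' add -eka.
So masuzubp → mainsuzubp.

mainsuzubp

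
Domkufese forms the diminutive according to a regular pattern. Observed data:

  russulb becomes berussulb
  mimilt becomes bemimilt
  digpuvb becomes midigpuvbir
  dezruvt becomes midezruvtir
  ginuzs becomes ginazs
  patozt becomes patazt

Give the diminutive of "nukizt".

nukazt

russulb and digpuvb both end in -b yet inflect differently (berussulb, midigpuvbir), so the final letter is not what conditions the rule; the second-to-last letter is.
"nukizt" has second-to-last letter 'z'. The stems whose second-to-last letter is 'z' (ginuzs → ginazs, patozt → patazt) change the last vowel to 'a'.
The other patterns: stems whose second-to-last letter is 'l' add the prefix be-; stems whose second-to-last letter is 'v' add mi- … -ir around the stem.
So nukizt → nukazt.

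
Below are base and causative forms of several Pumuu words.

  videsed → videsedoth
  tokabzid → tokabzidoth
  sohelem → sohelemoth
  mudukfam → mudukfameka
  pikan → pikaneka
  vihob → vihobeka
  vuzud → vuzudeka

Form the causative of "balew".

balewoth

sohelem and mudukfam both end in -m yet inflect differently (sohelemoth, mudukfameka), so the final letter is not what conditions the rule; the last vowel is.
"balew" has last vowel 'e'. The stems whose last vowel is 'e' (videsed → videsedoth, sohelem → sohelemoth) add -oth.
The other pattern: stems whose last vowel is 'a', 'o' or 'u' add -eka.
So balew → balewoth.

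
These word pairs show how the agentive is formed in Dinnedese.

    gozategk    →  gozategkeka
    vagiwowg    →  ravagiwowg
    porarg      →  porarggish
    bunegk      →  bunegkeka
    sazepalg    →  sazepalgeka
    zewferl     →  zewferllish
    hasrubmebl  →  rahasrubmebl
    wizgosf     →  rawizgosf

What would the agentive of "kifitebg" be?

rakifitebg

porarg and sazepalg both end in -g yet inflect differently (porarggish, sazepalgeka), so the final letter is not what conditions the rule; the second-to-last letter is.
"kifitebg" has second-to-last letter 'b'. The one such stem in the data (hasrubmebl → rahasrubmebl) adds the prefix ra-, so the same rule applies.
The other patterns: stems whose second-to-last letter is 'r' double the final consonant and add -ish; stems whose second-to-last letter is 'g' or 'l' add -eka.
So kifitebg → rakifitebg.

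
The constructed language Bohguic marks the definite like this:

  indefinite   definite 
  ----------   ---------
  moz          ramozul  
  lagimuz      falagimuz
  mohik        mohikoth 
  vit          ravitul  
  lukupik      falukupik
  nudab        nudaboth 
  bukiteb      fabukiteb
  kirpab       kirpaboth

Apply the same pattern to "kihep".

kihepoth

moz and lagimuz both end in -z yet inflect differently (ramozul, falagimuz), so the final letter is not what conditions the rule; the number of vowels is.
"kihep" has 2 vowels. The stems with 2 vowels (mohik → mohikoth, kirpab → kirpaboth, nudab → nudaboth) add -oth.
So kihep → kihepoth.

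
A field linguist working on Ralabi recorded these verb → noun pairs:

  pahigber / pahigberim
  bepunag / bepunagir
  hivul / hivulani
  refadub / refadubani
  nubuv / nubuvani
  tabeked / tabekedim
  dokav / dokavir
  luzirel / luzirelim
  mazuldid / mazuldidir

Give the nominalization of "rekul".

luzirel and hivul both end in -l yet inflect differently (luzirelim, hivulani), so the final letter is not what conditions the rule; the last vowel is.
"rekul" has last vowel 'u'. The stems whose last vowel is 'u' (nubuv → nubuvani, refadub → refadubani, hivul → hivulani) add -ani.
So rekul → rekulani.

rekulani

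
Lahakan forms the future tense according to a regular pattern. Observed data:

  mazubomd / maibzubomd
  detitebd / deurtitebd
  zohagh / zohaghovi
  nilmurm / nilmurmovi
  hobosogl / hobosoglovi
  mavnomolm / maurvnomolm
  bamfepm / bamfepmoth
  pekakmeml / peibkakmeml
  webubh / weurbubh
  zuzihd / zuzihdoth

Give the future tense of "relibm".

mazubomd and detitebd both end in -d yet inflect differently (maibzubomd, deurtitebd), so the final letter is not what conditions the rule; the second-to-last letter is.
"relibm" has second-to-last letter 'b'. The stems whose second-to-last letter is 'b' (webubh → weurbubh, detitebd → deurtitebd) insert -ur- after the first vowel.
The other patterns: stems whose second-to-last letter is 'm' insert -ib- after the first vowel; stems whose second-to-last letter is 'g' or 'r' add -ovi; stems whose second-to-last letter is 'h' or 'p' add -oth.
So relibm → reurlibm.

reurlibm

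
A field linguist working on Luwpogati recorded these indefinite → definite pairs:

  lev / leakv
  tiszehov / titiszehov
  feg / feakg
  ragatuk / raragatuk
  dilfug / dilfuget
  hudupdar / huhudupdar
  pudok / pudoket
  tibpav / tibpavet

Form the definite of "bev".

beakv

lev and tibpav both end in -v yet inflect differently (leakv, tibpavet), so the final letter is not what conditions the rule; the number of vowels is.
"bev" has 1 vowel. The stems with 1 vowel (feg → feakg, lev → leakv) insert -ak- after the first vowel.
The other patterns: stems with 2 vowels add -et; stems with 3 vowels repeat the first consonant+vowel as a prefix.
So bev → beakv.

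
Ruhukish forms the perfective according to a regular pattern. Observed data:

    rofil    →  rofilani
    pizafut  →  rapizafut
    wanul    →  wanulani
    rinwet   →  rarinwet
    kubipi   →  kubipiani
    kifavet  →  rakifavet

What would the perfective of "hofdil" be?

hofdilani

wanul and pizafut both have last vowel 'u' yet inflect differently (wanulani, rapizafut), so the last vowel is not what conditions the rule; the final letter is.
"hofdil" ends in -l. The stems ending in -l (rofil → rofilani, wanul → wanulani) add -ani.
The other pattern: stems ending in -t add the prefix ra-.
So hofdil → hofdilani.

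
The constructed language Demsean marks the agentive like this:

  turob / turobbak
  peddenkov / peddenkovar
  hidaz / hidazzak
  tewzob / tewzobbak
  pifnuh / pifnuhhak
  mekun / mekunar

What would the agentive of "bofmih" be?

bofmihhak

peddenkov and turob both have last vowel 'o' yet inflect differently (peddenkovar, turobbak), so the last vowel is not what conditions the rule; the final letter is.
"bofmih" ends in -h. The one such stem in the data (pifnuh → pifnuhhak) doubles the final consonant and adds -ak (as do turob, tewzob), so the same rule applies.
So bofmih → bofmihhak.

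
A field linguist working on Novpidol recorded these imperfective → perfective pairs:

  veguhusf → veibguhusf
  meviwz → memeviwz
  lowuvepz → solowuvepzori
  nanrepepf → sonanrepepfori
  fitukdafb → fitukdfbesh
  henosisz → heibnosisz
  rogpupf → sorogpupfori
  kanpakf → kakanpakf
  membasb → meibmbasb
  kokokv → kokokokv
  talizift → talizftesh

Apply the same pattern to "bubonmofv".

bubonmfvesh

"bubonmofv" has second-to-last letter 'f'. The stems whose second-to-last letter is 'f' (talizift → talizftesh, fitukdafb → fitukdfbesh) delete the last vowel and add -esh.
The other patterns: stems whose second-to-last letter is 's' insert -ib- after the first vowel; stems whose second-to-last letter is 'p' add so- … -ori around the stem; stems whose second-to-last letter is 'k' or 'w' repeat the first consonant+vowel as a prefix.
So bubonmofv → bubonmfvesh.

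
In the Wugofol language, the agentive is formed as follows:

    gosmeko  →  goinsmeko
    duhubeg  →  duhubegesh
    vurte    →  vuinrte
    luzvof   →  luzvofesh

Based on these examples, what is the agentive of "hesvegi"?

heinsvegi

"hesvegi" ends in a vowel. The stems ending in a vowel (vurte → vuinrte, gosmeko → goinsmeko) insert -in- after the first vowel.
So hesvegi → heinsvegi.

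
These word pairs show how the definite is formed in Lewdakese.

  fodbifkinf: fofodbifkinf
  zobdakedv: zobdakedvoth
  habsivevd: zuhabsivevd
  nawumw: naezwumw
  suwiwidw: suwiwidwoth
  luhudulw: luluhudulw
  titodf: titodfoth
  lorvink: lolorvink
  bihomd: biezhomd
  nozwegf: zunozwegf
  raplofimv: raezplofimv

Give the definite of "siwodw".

siwodwoth

nawumw and luhudulw both end in -w yet inflect differently (naezwumw, luluhudulw), so the final letter is not what conditions the rule; the second-to-last letter is.
"siwodw" has second-to-last letter 'd'. The stems whose second-to-last letter is 'd' (titodf → titodfoth, zobdakedv → zobdakedvoth, suwiwidw → suwiwidwoth) add -oth.
The other patterns: stems whose second-to-last letter is 'm' insert -ez- after the first vowel; stems whose second-to-last letter is 'l' or 'n' repeat the first consonant+vowel as a prefix; stems whose second-to-last letter is 'g' or 'v' add the prefix zu-.
So siwodw → siwodwoth.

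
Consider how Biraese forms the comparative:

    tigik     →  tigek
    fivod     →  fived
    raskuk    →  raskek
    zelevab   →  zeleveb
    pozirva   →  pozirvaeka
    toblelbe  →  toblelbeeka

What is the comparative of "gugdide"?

gugdideeka

zelevab and pozirva both have last vowel 'a' yet inflect differently (zeleveb, pozirvaeka), so the last vowel is not what conditions the rule; whether the stem ends in a vowel or a consonant is.
"gugdide" ends in a vowel. The stems ending in a vowel (pozirva → pozirvaeka, toblelbe → toblelbeeka) add -eka.
The other pattern: stems ending in a consonant change the last vowel to 'e'.
So gugdide → gugdideeka.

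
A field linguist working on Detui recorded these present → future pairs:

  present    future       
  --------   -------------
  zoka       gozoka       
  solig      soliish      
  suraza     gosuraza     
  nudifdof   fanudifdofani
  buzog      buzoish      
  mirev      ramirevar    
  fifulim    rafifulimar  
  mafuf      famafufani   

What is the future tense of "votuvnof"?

buzog and nudifdof both have last vowel 'o' yet inflect differently (buzoish, fanudifdofani), so the last vowel is not what conditions the rule; the final letter is.
"votuvnof" ends in -f. The stems ending in -f (mafuf → famafufani, nudifdof → fanudifdofani) add fa- … -ani around the stem.
So votuvnof → favotuvnofani.

favotuvnofani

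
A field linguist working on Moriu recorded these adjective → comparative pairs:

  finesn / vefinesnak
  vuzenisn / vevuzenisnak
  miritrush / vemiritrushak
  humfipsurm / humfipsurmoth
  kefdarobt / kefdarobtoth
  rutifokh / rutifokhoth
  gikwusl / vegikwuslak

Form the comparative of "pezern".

pezernoth

miritrush and rutifokh both end in -h yet inflect differently (vemiritrushak, rutifokhoth), so the final letter is not what conditions the rule; the second-to-last letter is.
"pezern" has second-to-last letter 'r'. The one such stem in the data (humfipsurm → humfipsurmoth) adds -oth, so the same rule applies.
So pezern → pezernoth.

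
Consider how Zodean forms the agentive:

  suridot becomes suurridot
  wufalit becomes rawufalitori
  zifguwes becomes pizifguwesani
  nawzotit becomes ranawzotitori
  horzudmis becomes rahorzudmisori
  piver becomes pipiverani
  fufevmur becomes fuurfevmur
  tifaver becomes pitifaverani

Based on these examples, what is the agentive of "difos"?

diurfos

zifguwes and horzudmis both end in -s yet inflect differently (pizifguwesani, rahorzudmisori), so the final letter is not what conditions the rule; the last vowel is.
"difos" has last vowel 'o'. The one such stem in the data (suridot → suurridot) inserts -ur- after the first vowel (as does fufevmur), so the same rule applies.
So difos → diurfos.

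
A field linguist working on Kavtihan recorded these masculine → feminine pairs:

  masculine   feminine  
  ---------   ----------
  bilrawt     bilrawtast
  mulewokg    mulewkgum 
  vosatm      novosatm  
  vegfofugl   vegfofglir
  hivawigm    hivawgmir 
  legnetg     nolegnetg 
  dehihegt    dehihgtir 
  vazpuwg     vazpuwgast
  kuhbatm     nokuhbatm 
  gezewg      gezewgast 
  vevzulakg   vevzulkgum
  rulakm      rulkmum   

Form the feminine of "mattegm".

mattgmir

"mattegm" has second-to-last letter 'g'. The stems whose second-to-last letter is 'g' (vegfofugl → vegfofglir, hivawigm → hivawgmir, dehihegt → dehihgtir) delete the last vowel and add -ir.
So mattegm → mattgmir.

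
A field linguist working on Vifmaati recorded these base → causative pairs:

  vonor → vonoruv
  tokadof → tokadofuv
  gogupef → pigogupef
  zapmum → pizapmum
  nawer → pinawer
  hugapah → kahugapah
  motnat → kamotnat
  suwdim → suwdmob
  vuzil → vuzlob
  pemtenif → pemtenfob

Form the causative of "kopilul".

tokadof and gogupef both end in -f yet inflect differently (tokadofuv, pigogupef), so the final letter is not what conditions the rule; the last vowel is.
"kopilul" has last vowel 'u'. The one such stem in the data (zapmum → pizapmum) adds the prefix pi-, so the same rule applies.
So kopilul → pikopilul.

pikopilul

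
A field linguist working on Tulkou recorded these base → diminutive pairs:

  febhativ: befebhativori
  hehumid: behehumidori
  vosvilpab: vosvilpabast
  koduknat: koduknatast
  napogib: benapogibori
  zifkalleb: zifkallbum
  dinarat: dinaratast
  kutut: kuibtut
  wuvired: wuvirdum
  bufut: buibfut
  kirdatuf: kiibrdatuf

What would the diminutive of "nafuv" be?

naibfuv

vosvilpab and napogib both end in -b yet inflect differently (vosvilpabast, benapogibori), so the final letter is not what conditions the rule; the last vowel is.
"nafuv" has last vowel 'u'. The stems whose last vowel is 'u' (kirdatuf → kiibrdatuf, bufut → buibfut, kutut → kuibtut) insert -ib- after the first vowel.
The other patterns: stems whose last vowel is 'a' add -ast; stems whose last vowel is 'i' add be- … -ori around the stem; stems whose last vowel is 'e' delete the last vowel and add -um.
So nafuv → naibfuv.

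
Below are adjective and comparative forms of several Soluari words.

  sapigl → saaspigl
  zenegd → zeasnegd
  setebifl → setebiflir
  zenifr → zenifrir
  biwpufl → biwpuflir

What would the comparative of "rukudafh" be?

biwpufl and sapigl both end in -l yet inflect differently (biwpuflir, saaspigl), so the final letter is not what conditions the rule; the second-to-last letter is.
"rukudafh" has second-to-last letter 'f'. The stems whose second-to-last letter is 'f' (biwpufl → biwpuflir, setebifl → setebiflir, zenifr → zenifrir) add -ir.
So rukudafh → rukudafhir.

rukudafhir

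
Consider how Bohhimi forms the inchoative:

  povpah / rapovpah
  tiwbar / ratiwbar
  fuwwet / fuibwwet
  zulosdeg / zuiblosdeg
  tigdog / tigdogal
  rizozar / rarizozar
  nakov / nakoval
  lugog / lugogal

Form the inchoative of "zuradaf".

"zuradaf" has last vowel 'a'. The stems whose last vowel is 'a' (tiwbar → ratiwbar, povpah → rapovpah, rizozar → rarizozar) add the prefix ra-.
The other patterns: stems whose last vowel is 'o' add -al; stems whose last vowel is 'e' insert -ib- after the first vowel.
So zuradaf → razuradaf.

razuradaf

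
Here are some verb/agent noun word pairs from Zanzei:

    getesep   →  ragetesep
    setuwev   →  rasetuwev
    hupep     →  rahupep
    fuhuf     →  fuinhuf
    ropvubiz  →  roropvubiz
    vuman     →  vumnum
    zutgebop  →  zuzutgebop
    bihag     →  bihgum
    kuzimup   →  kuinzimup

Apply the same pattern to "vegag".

veggum

"vegag" has last vowel 'a'. The stems whose last vowel is 'a' (vuman → vumnum, bihag → bihgum) delete the last vowel and add -um.
The other patterns: stems whose last vowel is 'e' add the prefix ra-; stems whose last vowel is 'u' insert -in- after the first vowel; stems whose last vowel is 'i' or 'o' repeat the first consonant+vowel as a prefix.
So vegag → veggum.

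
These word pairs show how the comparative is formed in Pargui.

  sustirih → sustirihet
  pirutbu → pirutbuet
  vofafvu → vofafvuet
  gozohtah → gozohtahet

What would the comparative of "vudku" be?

Every pair shown (sustirih → sustirihet, pirutbu → pirutbuet, vofafvu → vofafvuet, …) follows the same rule: add -et.
So vudku → vudkuet.

vudkuet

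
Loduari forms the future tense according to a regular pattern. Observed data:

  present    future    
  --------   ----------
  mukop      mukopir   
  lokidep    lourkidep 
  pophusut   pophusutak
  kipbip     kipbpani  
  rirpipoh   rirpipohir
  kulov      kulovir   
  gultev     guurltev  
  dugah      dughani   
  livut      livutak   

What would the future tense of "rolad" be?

roldani

gultev and kulov both end in -v yet inflect differently (guurltev, kulovir), so the final letter is not what conditions the rule; the last vowel is.
"rolad" has last vowel 'a'. The one such stem in the data (dugah → dughani) deletes the last vowel and adds -ani (as does kipbip), so the same rule applies.
The other patterns: stems whose last vowel is 'e' insert -ur- after the first vowel; stems whose last vowel is 'u' add -ak; stems whose last vowel is 'o' add -ir.
So rolad → roldani.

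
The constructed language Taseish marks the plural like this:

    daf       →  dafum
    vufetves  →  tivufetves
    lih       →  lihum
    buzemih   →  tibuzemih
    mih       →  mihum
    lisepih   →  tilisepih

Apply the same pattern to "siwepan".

mih and buzemih both end in -h yet inflect differently (mihum, tibuzemih), so the final letter is not what conditions the rule; the number of vowels is.
"siwepan" has 3 vowels. The stems with 3 vowels (vufetves → tivufetves, buzemih → tibuzemih, lisepih → tilisepih) add the prefix ti-.
So siwepan → tisiwepan.

tisiwepan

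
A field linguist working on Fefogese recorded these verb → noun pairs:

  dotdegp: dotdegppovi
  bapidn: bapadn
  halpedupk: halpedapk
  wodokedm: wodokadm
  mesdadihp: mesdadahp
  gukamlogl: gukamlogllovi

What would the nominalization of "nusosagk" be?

dotdegp and mesdadihp both end in -p yet inflect differently (dotdegppovi, mesdadahp), so the final letter is not what conditions the rule; the second-to-last letter is.
"nusosagk" has second-to-last letter 'g'. The stems whose second-to-last letter is 'g' (dotdegp → dotdegppovi, gukamlogl → gukamlogllovi) double the final consonant and add -ovi.
The other pattern: stems whose second-to-last letter is 'd', 'h' or 'p' change the last vowel to 'a'.
So nusosagk → nusosagkkovi.

nusosagkkovi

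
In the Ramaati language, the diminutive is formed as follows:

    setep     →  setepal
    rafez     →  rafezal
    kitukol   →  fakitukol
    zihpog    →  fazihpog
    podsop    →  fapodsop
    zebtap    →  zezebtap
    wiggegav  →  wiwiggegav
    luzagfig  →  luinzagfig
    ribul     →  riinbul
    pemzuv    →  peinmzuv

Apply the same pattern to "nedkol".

fanedkol

setep and podsop both end in -p yet inflect differently (setepal, fapodsop), so the final letter is not what conditions the rule; the last vowel is.
"nedkol" has last vowel 'o'. The stems whose last vowel is 'o' (kitukol → fakitukol, zihpog → fazihpog, podsop → fapodsop) add the prefix fa-.
The other patterns: stems whose last vowel is 'e' add -al; stems whose last vowel is 'a' repeat the first consonant+vowel as a prefix; stems whose last vowel is 'i' or 'u' insert -in- after the first vowel.
So nedkol → fanedkol.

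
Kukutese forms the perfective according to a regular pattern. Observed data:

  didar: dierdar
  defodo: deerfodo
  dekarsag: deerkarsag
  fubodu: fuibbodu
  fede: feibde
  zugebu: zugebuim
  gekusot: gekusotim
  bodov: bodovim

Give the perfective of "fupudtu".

"fupudtu" begins with f-. The stems beginning with f- (fubodu → fuibbodu, fede → feibde) insert -ib- after the first vowel.
So fupudtu → fuibpudtu.

fuibpudtu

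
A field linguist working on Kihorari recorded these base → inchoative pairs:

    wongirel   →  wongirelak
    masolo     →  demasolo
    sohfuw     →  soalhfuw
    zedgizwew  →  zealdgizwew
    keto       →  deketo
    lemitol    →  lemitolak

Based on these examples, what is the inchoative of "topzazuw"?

masolo and lemitol both have last vowel 'o' yet inflect differently (demasolo, lemitolak), so the last vowel is not what conditions the rule; the final letter is.
"topzazuw" ends in -w. The stems ending in -w (zedgizwew → zealdgizwew, sohfuw → soalhfuw) insert -al- after the first vowel.
So topzazuw → toalpzazuw.

toalpzazuw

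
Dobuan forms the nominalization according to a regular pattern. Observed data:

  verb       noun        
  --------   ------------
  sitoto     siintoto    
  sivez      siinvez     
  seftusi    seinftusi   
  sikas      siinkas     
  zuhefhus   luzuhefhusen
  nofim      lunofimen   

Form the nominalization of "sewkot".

seinwkot

sikas and zuhefhus both end in -s yet inflect differently (siinkas, luzuhefhusen), so the final letter is not what conditions the rule; the first letter is.
"sewkot" begins with s-. The stems beginning with s- (sitoto → siintoto, sivez → siinvez, seftusi → seinftusi) insert -in- after the first vowel.
So sewkot → seinwkot.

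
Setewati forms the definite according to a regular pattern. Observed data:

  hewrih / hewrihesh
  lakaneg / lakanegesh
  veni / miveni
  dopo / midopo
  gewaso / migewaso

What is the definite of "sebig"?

sebigesh

"sebig" ends in a consonant. The stems ending in a consonant (lakaneg → lakanegesh, hewrih → hewrihesh) add -esh.
So sebig → sebigesh.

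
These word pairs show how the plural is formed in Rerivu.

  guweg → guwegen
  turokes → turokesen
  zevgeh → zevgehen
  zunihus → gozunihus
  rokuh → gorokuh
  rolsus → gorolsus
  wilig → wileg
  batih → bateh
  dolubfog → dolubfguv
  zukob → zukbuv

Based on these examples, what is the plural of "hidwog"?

turokes and zunihus both end in -s yet inflect differently (turokesen, gozunihus), so the final letter is not what conditions the rule; the last vowel is.
"hidwog" has last vowel 'o'. The stems whose last vowel is 'o' (dolubfog → dolubfguv, zukob → zukbuv) delete the last vowel and add -uv.
The other patterns: stems whose last vowel is 'e' add -en; stems whose last vowel is 'u' add the prefix go-; stems whose last vowel is 'i' change the last vowel to 'e'.
So hidwog → hidwguv.

hidwguv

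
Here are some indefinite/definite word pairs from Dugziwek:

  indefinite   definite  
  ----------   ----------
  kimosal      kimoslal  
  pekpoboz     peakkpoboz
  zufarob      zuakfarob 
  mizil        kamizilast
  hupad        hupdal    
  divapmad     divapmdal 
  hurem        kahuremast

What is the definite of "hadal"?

kimosal and mizil both end in -l yet inflect differently (kimoslal, kamizilast), so the final letter is not what conditions the rule; the last vowel is.
"hadal" has last vowel 'a'. The stems whose last vowel is 'a' (hupad → hupdal, divapmad → divapmdal, kimosal → kimoslal) delete the last vowel and add -al.
The other patterns: stems whose last vowel is 'o' insert -ak- after the first vowel; stems whose last vowel is 'e' or 'i' add ka- … -ast around the stem.
So hadal → hadlal.

hadlal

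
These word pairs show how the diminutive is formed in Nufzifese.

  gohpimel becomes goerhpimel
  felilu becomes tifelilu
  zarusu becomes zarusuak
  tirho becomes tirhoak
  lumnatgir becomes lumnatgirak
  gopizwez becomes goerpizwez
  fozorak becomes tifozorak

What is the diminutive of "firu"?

felilu and zarusu both end in -u yet inflect differently (tifelilu, zarusuak), so the final letter is not what conditions the rule; the first letter is.
"firu" begins with f-. The stems beginning with f- (fozorak → tifozorak, felilu → tifelilu) add the prefix ti-.
So firu → tifiru.

tifiru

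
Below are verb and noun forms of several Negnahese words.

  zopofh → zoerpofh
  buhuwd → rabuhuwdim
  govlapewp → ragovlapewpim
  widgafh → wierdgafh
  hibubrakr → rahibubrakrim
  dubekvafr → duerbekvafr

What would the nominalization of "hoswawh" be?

dubekvafr and hibubrakr both end in -r yet inflect differently (duerbekvafr, rahibubrakrim), so the final letter is not what conditions the rule; the second-to-last letter is.
"hoswawh" has second-to-last letter 'w'. The stems whose second-to-last letter is 'w' (buhuwd → rabuhuwdim, govlapewp → ragovlapewpim) add ra- … -im around the stem.
So hoswawh → rahoswawhim.

rahoswawhim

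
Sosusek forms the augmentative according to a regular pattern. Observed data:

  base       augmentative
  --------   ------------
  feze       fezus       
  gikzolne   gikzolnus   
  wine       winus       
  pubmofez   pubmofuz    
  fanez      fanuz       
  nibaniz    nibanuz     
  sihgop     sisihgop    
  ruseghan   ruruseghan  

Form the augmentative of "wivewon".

wiwivewon

feze and pubmofez both have last vowel 'e' yet inflect differently (fezus, pubmofuz), so the last vowel is not what conditions the rule; the final letter is.
"wivewon" ends in -n. The one such stem in the data (ruseghan → ruruseghan) repeats the first consonant+vowel as a prefix (as does sihgop), so the same rule applies.
The other patterns: stems ending in -e drop the final letter and add -us; stems ending in -z change the last vowel to 'u'.
So wivewon → wiwivewon.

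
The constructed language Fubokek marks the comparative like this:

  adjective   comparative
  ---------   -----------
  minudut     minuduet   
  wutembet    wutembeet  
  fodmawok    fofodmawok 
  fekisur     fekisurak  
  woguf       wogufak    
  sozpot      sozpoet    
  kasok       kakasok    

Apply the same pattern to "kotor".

kotorak

kasok and sozpot both have last vowel 'o' yet inflect differently (kakasok, sozpoet), so the last vowel is not what conditions the rule; the final letter is.
"kotor" ends in -r. The one such stem in the data (fekisur → fekisurak) adds -ak, so the same rule applies.
The other patterns: stems ending in -k repeat the first consonant+vowel as a prefix; stems ending in -t drop the final letter and add -et.
So kotor → kotorak.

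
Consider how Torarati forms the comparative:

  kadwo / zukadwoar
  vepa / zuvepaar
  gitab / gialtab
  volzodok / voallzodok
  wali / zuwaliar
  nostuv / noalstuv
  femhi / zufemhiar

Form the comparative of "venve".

zuvenvear

"venve" ends in a vowel. The stems ending in a vowel (kadwo → zukadwoar, wali → zuwaliar, femhi → zufemhiar) add zu- … -ar around the stem.
So venve → zuvenvear.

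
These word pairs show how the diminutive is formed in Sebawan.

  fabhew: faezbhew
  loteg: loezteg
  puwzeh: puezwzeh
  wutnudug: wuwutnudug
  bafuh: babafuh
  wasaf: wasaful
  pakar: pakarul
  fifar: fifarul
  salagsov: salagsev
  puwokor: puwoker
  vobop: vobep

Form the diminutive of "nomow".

nomew

loteg and wutnudug both end in -g yet inflect differently (loezteg, wuwutnudug), so the final letter is not what conditions the rule; the last vowel is.
"nomow" has last vowel 'o'. The stems whose last vowel is 'o' (salagsov → salagsev, puwokor → puwoker, vobop → vobep) change the last vowel to 'e'.
The other patterns: stems whose last vowel is 'e' insert -ez- after the first vowel; stems whose last vowel is 'u' repeat the first consonant+vowel as a prefix; stems whose last vowel is 'a' add -ul.
So nomow → nomew.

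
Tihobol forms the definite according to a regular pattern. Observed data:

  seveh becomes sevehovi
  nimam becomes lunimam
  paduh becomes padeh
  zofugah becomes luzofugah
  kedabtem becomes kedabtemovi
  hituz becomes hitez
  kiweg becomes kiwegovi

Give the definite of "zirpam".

luzirpam

paduh and zofugah both end in -h yet inflect differently (padeh, luzofugah), so the final letter is not what conditions the rule; the last vowel is.
"zirpam" has last vowel 'a'. The stems whose last vowel is 'a' (nimam → lunimam, zofugah → luzofugah) add the prefix lu-.
The other patterns: stems whose last vowel is 'u' change the last vowel to 'e'; stems whose last vowel is 'e' add -ovi.
So zirpam → luzirpam.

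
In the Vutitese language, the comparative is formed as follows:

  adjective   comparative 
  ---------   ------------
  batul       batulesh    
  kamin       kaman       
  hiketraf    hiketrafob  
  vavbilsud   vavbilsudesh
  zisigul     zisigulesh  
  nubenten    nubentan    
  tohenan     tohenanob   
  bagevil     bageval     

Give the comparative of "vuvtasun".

vuvtasunesh

tohenan and kamin both end in -n yet inflect differently (tohenanob, kaman), so the final letter is not what conditions the rule; the last vowel is.
"vuvtasun" has last vowel 'u'. The stems whose last vowel is 'u' (batul → batulesh, zisigul → zisigulesh, vavbilsud → vavbilsudesh) add -esh.
So vuvtasun → vuvtasunesh.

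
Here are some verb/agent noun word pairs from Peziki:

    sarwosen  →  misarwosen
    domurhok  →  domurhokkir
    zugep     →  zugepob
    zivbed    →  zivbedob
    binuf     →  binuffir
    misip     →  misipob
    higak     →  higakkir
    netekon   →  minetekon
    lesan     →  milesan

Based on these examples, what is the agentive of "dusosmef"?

dusosmeffir

higak and lesan both have last vowel 'a' yet inflect differently (higakkir, milesan), so the last vowel is not what conditions the rule; the final letter is.
"dusosmef" ends in -f. The one such stem in the data (binuf → binuffir) doubles the final consonant and adds -ir (as do higak, domurhok), so the same rule applies.
So dusosmef → dusosmeffir.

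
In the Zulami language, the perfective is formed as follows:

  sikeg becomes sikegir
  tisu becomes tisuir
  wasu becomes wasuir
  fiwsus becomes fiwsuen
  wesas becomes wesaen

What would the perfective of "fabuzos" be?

"fabuzos" ends in -s. The stems ending in -s (fiwsus → fiwsuen, wesas → wesaen) drop the final letter and add -en.
So fabuzos → fabuzoen.

fabuzoen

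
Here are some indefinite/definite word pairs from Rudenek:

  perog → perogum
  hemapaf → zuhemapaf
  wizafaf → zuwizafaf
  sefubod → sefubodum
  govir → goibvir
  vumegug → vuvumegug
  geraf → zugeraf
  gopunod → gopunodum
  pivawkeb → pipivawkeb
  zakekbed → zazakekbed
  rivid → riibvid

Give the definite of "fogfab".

"fogfab" has last vowel 'a'. The stems whose last vowel is 'a' (geraf → zugeraf, hemapaf → zuhemapaf, wizafaf → zuwizafaf) add the prefix zu-.
So fogfab → zufogfab.

zufogfab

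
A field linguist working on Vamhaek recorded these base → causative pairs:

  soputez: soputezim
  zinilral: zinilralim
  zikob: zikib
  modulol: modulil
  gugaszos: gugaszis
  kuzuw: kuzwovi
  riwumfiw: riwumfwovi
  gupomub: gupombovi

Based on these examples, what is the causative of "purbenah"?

zinilral and modulol both end in -l yet inflect differently (zinilralim, modulil), so the final letter is not what conditions the rule; the last vowel is.
"purbenah" has last vowel 'a'. The one such stem in the data (zinilral → zinilralim) adds -im, so the same rule applies.
So purbenah → purbenahim.

purbenahim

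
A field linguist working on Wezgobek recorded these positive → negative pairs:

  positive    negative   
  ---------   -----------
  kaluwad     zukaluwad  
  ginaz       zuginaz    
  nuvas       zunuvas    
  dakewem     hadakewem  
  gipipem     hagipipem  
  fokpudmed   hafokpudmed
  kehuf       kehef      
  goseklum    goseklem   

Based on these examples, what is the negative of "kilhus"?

kilhes

kaluwad and fokpudmed both end in -d yet inflect differently (zukaluwad, hafokpudmed), so the final letter is not what conditions the rule; the last vowel is.
"kilhus" has last vowel 'u'. The stems whose last vowel is 'u' (kehuf → kehef, goseklum → goseklem) change the last vowel to 'e'.
So kilhus → kilhes.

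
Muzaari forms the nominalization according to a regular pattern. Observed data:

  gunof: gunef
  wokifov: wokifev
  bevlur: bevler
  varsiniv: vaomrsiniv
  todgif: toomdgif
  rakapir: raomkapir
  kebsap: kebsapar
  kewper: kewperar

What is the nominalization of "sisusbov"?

wokifov and varsiniv both end in -v yet inflect differently (wokifev, vaomrsiniv), so the final letter is not what conditions the rule; the last vowel is.
"sisusbov" has last vowel 'o'. The stems whose last vowel is 'o' (gunof → gunef, wokifov → wokifev) change the last vowel to 'e'.
So sisusbov → sisusbev.

sisusbev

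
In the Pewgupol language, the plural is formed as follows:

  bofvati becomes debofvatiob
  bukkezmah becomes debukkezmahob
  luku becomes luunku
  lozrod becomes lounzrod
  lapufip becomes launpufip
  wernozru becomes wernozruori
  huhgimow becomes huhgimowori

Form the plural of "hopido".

hopidoori

"hopido" begins with h-. The one such stem in the data (huhgimow → huhgimowori) adds -ori, so the same rule applies.
The other patterns: stems beginning with b- add de- … -ob around the stem; stems beginning with l- insert -un- after the first vowel.
So hopido → hopidoori.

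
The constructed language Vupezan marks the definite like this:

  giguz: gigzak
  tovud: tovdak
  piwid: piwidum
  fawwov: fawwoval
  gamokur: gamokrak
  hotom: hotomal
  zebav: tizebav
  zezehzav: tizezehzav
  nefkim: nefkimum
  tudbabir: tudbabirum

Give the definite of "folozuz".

folozzak

piwid and tovud both end in -d yet inflect differently (piwidum, tovdak), so the final letter is not what conditions the rule; the last vowel is.
"folozuz" has last vowel 'u'. The stems whose last vowel is 'u' (tovud → tovdak, giguz → gigzak, gamokur → gamokrak) delete the last vowel and add -ak.
So folozuz → folozzak.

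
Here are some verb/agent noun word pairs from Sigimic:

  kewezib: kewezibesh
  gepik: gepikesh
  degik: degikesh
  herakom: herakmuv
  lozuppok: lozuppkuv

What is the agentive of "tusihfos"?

tusihfsuv

"tusihfos" has last vowel 'o'. The stems whose last vowel is 'o' (herakom → herakmuv, lozuppok → lozuppkuv) delete the last vowel and add -uv.
The other pattern: stems whose last vowel is 'i' add -esh.
So tusihfos → tusihfsuv.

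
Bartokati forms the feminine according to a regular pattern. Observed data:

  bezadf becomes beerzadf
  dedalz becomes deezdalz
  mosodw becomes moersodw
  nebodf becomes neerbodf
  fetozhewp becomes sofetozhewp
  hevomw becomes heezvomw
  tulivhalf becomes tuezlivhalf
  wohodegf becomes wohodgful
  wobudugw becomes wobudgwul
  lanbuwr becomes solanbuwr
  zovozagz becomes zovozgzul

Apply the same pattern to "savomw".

bezadf and wohodegf both end in -f yet inflect differently (beerzadf, wohodgful), so the final letter is not what conditions the rule; the second-to-last letter is.
"savomw" has second-to-last letter 'm'. The one such stem in the data (hevomw → heezvomw) inserts -ez- after the first vowel (as do dedalz, tulivhalf), so the same rule applies.
So savomw → saezvomw.

saezvomw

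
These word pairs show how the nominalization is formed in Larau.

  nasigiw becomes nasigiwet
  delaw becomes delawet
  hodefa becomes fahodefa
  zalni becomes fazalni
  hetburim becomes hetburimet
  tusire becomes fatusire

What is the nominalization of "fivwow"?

zalni and nasigiw both have last vowel 'i' yet inflect differently (fazalni, nasigiwet), so the last vowel is not what conditions the rule; whether the stem ends in a vowel or a consonant is.
"fivwow" ends in a consonant. The stems ending in a consonant (nasigiw → nasigiwet, delaw → delawet, hetburim → hetburimet) add -et.
The other pattern: stems ending in a vowel add the prefix fa-.
So fivwow → fivwowet.

fivwowet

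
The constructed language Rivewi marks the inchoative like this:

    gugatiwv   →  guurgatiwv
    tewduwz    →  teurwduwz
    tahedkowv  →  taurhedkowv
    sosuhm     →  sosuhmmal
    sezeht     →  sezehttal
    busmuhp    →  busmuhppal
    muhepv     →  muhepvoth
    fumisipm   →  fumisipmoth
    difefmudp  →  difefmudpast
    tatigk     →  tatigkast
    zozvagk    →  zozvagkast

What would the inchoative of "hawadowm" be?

gugatiwv and muhepv both end in -v yet inflect differently (guurgatiwv, muhepvoth), so the final letter is not what conditions the rule; the second-to-last letter is.
"hawadowm" has second-to-last letter 'w'. The stems whose second-to-last letter is 'w' (gugatiwv → guurgatiwv, tewduwz → teurwduwz, tahedkowv → taurhedkowv) insert -ur- after the first vowel.
So hawadowm → haurwadowm.

haurwadowm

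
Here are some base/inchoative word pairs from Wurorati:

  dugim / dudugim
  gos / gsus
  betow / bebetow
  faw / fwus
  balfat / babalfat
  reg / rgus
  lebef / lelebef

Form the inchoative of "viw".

vwus

betow and faw both end in -w yet inflect differently (bebetow, fwus), so the final letter is not what conditions the rule; the number of vowels is.
"viw" has 1 vowel. The stems with 1 vowel (faw → fwus, reg → rgus, gos → gsus) delete the last vowel and add -us.
So viw → vwus.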